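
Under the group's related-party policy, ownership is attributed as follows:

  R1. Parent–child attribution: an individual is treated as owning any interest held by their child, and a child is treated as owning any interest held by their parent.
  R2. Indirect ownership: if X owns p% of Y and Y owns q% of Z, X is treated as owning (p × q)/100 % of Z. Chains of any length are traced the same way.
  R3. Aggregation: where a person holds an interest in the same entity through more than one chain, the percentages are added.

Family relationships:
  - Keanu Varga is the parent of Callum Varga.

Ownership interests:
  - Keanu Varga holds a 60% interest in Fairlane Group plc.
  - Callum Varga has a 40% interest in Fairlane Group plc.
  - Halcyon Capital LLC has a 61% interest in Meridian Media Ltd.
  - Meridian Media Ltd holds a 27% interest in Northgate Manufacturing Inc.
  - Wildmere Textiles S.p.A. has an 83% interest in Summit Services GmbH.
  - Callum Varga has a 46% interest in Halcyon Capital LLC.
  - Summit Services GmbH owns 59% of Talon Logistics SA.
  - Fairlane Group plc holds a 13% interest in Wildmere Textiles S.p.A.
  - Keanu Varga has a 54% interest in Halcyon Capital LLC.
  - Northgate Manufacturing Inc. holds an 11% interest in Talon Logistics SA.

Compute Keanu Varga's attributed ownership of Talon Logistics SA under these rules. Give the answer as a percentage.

8.1778%

By parent–child attribution (R1), Keanu Varga is treated as also owning Callum Varga's interest in Fairlane Group plc, giving 60% + 40% = 100%.
By parent–child attribution (R1), Keanu Varga is treated as also owning Callum Varga's interest in Halcyon Capital LLC, giving 54% + 46% = 100%.
Chain via Fairlane Group plc → Wildmere Textiles S.p.A. → Summit Services GmbH (R2): 100% × 13% × 83% × 59% = 6.3661% of Talon Logistics SA.
Chain via Halcyon Capital LLC → Meridian Media Ltd → Northgate Manufacturing Inc. (R2): 100% × 61% × 27% × 11% = 1.8117% of Talon Logistics SA.
Aggregating (R3): 6.3661% + 1.8117% = 8.1778%.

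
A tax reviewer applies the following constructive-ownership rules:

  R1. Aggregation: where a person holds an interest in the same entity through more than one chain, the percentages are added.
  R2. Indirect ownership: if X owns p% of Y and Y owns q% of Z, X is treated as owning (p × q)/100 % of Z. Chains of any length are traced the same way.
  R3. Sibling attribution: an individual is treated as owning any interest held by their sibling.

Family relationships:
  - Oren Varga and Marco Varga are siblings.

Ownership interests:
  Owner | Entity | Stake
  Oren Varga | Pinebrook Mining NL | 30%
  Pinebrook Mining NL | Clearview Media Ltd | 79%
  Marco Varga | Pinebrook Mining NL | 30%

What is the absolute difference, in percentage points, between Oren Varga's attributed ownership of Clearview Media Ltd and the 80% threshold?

By sibling attribution (R3), Oren Varga is treated as also owning Marco Varga's interest in Pinebrook Mining NL, giving 30% + 30% = 60%.
Chain via Pinebrook Mining NL (R2): 60% × 79% = 47.4% of Clearview Media Ltd.
47.4% falls short of the 80% threshold by 32.6 percentage points.

32.6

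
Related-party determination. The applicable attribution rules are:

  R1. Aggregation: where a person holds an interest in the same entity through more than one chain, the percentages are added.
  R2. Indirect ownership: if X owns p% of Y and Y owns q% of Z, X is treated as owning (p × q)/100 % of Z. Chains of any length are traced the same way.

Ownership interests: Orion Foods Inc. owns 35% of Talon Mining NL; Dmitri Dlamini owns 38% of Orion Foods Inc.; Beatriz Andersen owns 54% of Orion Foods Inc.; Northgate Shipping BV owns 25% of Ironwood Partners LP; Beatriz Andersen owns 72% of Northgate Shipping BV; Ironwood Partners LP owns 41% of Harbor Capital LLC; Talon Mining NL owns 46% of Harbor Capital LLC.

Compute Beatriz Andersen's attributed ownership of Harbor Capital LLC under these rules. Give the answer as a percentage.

Chain via Orion Foods Inc. → Talon Mining NL (R2): 54% × 35% × 46% = 8.694% of Harbor Capital LLC.
Chain via Northgate Shipping BV → Ironwood Partners LP (R2): 72% × 25% × 41% = 7.38% of Harbor Capital LLC.
Aggregating (R1): 8.694% + 7.38% = 16.074%.

16.074%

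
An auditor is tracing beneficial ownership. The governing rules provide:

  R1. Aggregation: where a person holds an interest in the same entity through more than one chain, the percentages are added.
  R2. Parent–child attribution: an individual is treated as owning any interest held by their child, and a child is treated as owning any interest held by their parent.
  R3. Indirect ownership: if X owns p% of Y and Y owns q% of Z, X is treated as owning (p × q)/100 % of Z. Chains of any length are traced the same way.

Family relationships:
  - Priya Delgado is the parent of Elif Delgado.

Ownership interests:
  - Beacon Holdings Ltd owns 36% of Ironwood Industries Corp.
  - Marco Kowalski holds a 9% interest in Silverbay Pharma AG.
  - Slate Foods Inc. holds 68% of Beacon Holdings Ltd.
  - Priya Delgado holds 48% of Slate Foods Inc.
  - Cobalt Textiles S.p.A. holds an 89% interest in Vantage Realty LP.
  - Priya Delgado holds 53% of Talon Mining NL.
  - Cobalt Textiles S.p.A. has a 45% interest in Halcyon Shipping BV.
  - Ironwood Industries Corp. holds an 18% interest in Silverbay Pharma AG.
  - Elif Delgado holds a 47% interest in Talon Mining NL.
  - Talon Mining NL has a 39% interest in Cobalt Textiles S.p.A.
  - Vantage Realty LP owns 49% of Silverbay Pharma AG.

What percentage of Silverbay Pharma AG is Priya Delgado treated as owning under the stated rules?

By parent–child attribution (R2), Priya Delgado is treated as also owning Elif Delgado's interest in Talon Mining NL, giving 53% + 47% = 100%.
Chain via Slate Foods Inc. → Beacon Holdings Ltd → Ironwood Industries Corp. (R3): 48% × 68% × 36% × 18% = 2.115072% of Silverbay Pharma AG.
Chain via Talon Mining NL → Cobalt Textiles S.p.A. → Vantage Realty LP (R3): 100% × 39% × 89% × 49% = 17.0079% of Silverbay Pharma AG.
Aggregating (R1): 2.115072% + 17.0079% = 19.122972%.

19.122972%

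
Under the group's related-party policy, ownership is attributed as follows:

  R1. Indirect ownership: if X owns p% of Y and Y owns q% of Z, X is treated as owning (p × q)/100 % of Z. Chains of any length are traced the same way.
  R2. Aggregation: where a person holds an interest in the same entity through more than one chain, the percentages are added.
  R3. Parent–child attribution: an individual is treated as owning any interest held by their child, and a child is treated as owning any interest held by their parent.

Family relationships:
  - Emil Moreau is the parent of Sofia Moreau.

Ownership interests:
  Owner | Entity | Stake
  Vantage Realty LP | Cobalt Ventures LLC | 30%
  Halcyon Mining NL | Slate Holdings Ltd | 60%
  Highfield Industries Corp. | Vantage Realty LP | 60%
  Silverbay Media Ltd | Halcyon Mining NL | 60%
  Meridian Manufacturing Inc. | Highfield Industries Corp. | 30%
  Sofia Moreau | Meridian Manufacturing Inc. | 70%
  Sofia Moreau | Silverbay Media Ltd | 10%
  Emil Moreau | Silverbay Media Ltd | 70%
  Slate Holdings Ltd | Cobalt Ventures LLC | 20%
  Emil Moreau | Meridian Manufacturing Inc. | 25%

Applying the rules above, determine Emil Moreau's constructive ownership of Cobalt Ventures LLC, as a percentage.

By parent–child attribution (R3), Emil Moreau is treated as also owning Sofia Moreau's interest in Meridian Manufacturing Inc, giving 25% + 70% = 95%.
By parent–child attribution (R3), Emil Moreau is treated as also owning Sofia Moreau's interest in Silverbay Media Ltd, giving 70% + 10% = 80%.
Chain via Meridian Manufacturing Inc. → Highfield Industries Corp. → Vantage Realty LP (R1): 95% × 30% × 60% × 30% = 5.13% of Cobalt Ventures LLC.
Chain via Silverbay Media Ltd → Halcyon Mining NL → Slate Holdings Ltd (R1): 80% × 60% × 60% × 20% = 5.76% of Cobalt Ventures LLC.
Aggregating (R2): 5.13% + 5.76% = 10.89%.

10.89%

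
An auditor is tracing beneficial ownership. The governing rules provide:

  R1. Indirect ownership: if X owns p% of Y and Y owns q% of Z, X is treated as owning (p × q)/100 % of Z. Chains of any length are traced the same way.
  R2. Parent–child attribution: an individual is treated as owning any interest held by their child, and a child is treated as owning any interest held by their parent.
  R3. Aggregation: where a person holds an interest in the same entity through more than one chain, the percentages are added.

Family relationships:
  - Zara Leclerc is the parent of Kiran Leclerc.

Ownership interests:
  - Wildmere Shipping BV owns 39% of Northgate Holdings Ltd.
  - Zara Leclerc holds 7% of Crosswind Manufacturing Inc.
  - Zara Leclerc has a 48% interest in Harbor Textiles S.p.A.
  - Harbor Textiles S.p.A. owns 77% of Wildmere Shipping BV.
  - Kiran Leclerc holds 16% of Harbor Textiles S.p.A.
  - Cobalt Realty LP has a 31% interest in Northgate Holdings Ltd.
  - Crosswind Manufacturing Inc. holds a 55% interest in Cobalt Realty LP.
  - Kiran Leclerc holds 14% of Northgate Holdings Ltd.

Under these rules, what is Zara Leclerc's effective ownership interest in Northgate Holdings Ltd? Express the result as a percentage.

By parent–child attribution (R2), Zara Leclerc is treated as also owning Kiran Leclerc's interest in Harbor Textiles S.p.A, giving 48% + 16% = 64%.
By parent–child attribution (R2), Zara Leclerc is treated as owning Kiran Leclerc's 14% interest in Northgate Holdings Ltd.
Chain via Harbor Textiles S.p.A. → Wildmere Shipping BV (R1): 64% × 77% × 39% = 19.2192% of Northgate Holdings Ltd.
Chain via Crosswind Manufacturing Inc. → Cobalt Realty LP (R1): 7% × 55% × 31% = 1.1935% of Northgate Holdings Ltd.
Direct interest in Northgate Holdings Ltd: 14%.
Aggregating (R3): 19.2192% + 1.1935% + 14% = 34.4127%.

34.4127%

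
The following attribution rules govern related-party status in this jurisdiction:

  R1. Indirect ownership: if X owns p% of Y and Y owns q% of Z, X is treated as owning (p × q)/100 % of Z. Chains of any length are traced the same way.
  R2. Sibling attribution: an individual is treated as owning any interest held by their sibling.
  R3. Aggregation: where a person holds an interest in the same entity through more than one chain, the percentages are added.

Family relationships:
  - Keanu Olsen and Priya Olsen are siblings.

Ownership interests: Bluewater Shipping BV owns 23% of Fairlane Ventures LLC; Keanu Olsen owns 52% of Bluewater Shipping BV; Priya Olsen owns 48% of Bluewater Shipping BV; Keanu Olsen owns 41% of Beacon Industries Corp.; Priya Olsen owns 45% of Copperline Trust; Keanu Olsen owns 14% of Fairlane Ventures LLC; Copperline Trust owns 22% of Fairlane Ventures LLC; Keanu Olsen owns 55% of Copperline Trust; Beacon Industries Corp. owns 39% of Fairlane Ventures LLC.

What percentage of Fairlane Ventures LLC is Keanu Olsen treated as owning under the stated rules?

74.99%

By sibling attribution (R2), Keanu Olsen is treated as also owning Priya Olsen's interest in Bluewater Shipping BV, giving 52% + 48% = 100%.
By sibling attribution (R2), Keanu Olsen is treated as also owning Priya Olsen's interest in Copperline Trust, giving 55% + 45% = 100%.
Chain via Bluewater Shipping BV (R1): 100% × 23% = 23% of Fairlane Ventures LLC.
Chain via Beacon Industries Corp. (R1): 41% × 39% = 15.99% of Fairlane Ventures LLC.
Chain via Copperline Trust (R1): 100% × 22% = 22% of Fairlane Ventures LLC.
Direct interest in Fairlane Ventures LLC: 14%.
Aggregating (R3): 23% + 15.99% + 22% + 14% = 74.99%.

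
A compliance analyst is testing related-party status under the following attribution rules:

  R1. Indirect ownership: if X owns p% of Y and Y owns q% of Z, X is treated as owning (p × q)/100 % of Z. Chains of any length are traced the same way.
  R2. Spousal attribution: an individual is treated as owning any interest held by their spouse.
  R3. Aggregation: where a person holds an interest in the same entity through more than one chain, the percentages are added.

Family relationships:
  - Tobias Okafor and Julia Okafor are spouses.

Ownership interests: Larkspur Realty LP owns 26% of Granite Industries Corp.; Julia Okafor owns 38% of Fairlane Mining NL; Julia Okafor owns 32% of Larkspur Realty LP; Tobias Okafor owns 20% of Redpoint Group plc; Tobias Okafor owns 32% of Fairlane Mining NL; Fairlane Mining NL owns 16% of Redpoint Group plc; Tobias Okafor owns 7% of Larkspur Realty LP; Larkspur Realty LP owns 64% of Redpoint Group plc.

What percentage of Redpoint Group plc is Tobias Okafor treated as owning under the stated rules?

56.16%

By spousal attribution (R2), Tobias Okafor is treated as also owning Julia Okafor's interest in Fairlane Mining NL, giving 32% + 38% = 70%.
By spousal attribution (R2), Tobias Okafor is treated as also owning Julia Okafor's interest in Larkspur Realty LP, giving 7% + 32% = 39%.
Chain via Fairlane Mining NL (R1): 70% × 16% = 11.2% of Redpoint Group plc.
Chain via Larkspur Realty LP (R1): 39% × 64% = 24.96% of Redpoint Group plc.
Direct interest in Redpoint Group plc: 20%.
Aggregating (R3): 11.2% + 24.96% + 20% = 56.16%.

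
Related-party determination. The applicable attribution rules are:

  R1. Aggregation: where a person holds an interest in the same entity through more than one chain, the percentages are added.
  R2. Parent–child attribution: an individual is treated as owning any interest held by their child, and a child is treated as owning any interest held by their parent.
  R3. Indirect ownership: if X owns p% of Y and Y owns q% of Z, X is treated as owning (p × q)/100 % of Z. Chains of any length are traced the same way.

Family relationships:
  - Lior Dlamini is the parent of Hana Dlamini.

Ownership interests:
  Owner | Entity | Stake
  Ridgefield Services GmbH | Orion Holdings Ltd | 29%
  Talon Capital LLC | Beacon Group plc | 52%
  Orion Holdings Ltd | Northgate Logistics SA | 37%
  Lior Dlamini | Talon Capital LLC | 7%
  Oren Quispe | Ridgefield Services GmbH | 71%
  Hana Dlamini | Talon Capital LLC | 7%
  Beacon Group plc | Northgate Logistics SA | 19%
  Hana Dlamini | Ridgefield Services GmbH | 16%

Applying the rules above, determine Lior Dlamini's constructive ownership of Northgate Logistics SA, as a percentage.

3.1%

By parent–child attribution (R2), Lior Dlamini is treated as also owning Hana Dlamini's interest in Talon Capital LLC, giving 7% + 7% = 14%.
By parent–child attribution (R2), Lior Dlamini is treated as owning Hana Dlamini's 16% interest in Ridgefield Services GmbH.
Chain via Talon Capital LLC → Beacon Group plc (R3): 14% × 52% × 19% = 1.3832% of Northgate Logistics SA.
Chain via Ridgefield Services GmbH → Orion Holdings Ltd (R3): 16% × 29% × 37% = 1.7168% of Northgate Logistics SA.
Aggregating (R1): 1.3832% + 1.7168% = 3.1%.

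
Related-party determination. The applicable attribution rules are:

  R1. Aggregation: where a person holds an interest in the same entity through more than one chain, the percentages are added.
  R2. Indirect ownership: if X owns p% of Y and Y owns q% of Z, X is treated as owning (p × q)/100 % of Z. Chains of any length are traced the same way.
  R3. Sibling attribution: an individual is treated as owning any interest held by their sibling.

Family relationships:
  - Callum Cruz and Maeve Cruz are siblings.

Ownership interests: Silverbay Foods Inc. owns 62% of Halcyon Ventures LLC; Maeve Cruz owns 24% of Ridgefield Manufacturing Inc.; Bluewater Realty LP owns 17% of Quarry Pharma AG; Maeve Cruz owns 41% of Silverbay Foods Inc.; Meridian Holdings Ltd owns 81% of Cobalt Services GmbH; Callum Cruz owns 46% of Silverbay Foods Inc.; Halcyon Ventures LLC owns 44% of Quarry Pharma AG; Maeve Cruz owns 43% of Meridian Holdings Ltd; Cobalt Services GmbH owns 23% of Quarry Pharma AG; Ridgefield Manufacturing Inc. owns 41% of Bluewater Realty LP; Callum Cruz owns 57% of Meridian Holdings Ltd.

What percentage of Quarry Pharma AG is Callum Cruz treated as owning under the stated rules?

By sibling attribution (R3), Callum Cruz is treated as also owning Maeve Cruz's interest in Meridian Holdings Ltd, giving 57% + 43% = 100%.
By sibling attribution (R3), Callum Cruz is treated as also owning Maeve Cruz's interest in Silverbay Foods Inc, giving 46% + 41% = 87%.
By sibling attribution (R3), Callum Cruz is treated as owning Maeve Cruz's 24% interest in Ridgefield Manufacturing Inc.
Chain via Meridian Holdings Ltd → Cobalt Services GmbH (R2): 100% × 81% × 23% = 18.63% of Quarry Pharma AG.
Chain via Silverbay Foods Inc. → Halcyon Ventures LLC (R2): 87% × 62% × 44% = 23.7336% of Quarry Pharma AG.
Chain via Ridgefield Manufacturing Inc. → Bluewater Realty LP (R2): 24% × 41% × 17% = 1.6728% of Quarry Pharma AG.
Aggregating (R1): 18.63% + 23.7336% + 1.6728% = 44.0364%.

44.0364%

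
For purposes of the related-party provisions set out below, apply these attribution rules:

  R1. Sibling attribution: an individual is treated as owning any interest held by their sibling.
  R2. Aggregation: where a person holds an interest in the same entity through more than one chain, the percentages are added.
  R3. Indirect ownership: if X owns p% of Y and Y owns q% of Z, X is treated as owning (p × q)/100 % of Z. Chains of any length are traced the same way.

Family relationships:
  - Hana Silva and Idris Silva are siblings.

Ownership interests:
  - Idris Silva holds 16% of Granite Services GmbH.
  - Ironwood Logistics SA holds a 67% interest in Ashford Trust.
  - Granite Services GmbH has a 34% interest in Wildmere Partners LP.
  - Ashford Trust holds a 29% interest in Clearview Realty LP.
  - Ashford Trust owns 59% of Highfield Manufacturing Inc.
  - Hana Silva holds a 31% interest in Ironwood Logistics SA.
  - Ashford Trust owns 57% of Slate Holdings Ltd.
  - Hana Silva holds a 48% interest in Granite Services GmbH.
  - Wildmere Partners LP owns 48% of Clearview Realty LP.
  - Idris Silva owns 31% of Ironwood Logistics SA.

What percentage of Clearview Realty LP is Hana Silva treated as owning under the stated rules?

22.4914%

By sibling attribution (R1), Hana Silva is treated as also owning Idris Silva's interest in Granite Services GmbH, giving 48% + 16% = 64%.
By sibling attribution (R1), Hana Silva is treated as also owning Idris Silva's interest in Ironwood Logistics SA, giving 31% + 31% = 62%.
Chain via Granite Services GmbH → Wildmere Partners LP (R3): 64% × 34% × 48% = 10.4448% of Clearview Realty LP.
Chain via Ironwood Logistics SA → Ashford Trust (R3): 62% × 67% × 29% = 12.0466% of Clearview Realty LP.
Aggregating (R2): 10.4448% + 12.0466% = 22.4914%.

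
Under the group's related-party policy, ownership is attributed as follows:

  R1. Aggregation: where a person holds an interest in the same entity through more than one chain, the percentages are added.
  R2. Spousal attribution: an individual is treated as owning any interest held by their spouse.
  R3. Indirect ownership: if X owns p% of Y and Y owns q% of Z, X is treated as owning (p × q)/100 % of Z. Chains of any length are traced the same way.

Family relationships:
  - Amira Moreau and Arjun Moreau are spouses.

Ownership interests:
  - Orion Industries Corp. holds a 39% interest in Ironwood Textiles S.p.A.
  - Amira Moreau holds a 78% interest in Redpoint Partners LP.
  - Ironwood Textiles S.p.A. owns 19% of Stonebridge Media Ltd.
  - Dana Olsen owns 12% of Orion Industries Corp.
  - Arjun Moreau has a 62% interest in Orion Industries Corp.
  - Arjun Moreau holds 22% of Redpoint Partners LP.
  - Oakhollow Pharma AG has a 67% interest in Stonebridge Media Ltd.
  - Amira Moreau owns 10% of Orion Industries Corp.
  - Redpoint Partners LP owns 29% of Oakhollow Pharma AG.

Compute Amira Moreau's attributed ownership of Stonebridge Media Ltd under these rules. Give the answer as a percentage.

24.7652%

By spousal attribution (R2), Amira Moreau is treated as also owning Arjun Moreau's interest in Redpoint Partners LP, giving 78% + 22% = 100%.
By spousal attribution (R2), Amira Moreau is treated as also owning Arjun Moreau's interest in Orion Industries Corp, giving 10% + 62% = 72%.
Chain via Redpoint Partners LP → Oakhollow Pharma AG (R3): 100% × 29% × 67% = 19.43% of Stonebridge Media Ltd.
Chain via Orion Industries Corp. → Ironwood Textiles S.p.A. (R3): 72% × 39% × 19% = 5.3352% of Stonebridge Media Ltd.
Aggregating (R1): 19.43% + 5.3352% = 24.7652%.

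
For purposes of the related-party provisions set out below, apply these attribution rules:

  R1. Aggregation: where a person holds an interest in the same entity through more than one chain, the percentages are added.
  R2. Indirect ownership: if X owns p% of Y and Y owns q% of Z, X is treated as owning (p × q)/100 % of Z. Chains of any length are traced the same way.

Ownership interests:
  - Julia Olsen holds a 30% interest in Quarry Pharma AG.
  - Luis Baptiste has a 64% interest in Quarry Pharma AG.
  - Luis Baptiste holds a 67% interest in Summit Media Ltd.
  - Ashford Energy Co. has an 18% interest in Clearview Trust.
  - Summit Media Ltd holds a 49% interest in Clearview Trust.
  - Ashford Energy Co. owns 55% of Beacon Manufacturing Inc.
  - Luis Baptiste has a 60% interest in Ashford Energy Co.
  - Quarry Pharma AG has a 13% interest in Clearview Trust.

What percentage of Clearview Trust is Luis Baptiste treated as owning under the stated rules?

Chain via Ashford Energy Co. (R2): 60% × 18% = 10.8% of Clearview Trust.
Chain via Quarry Pharma AG (R2): 64% × 13% = 8.32% of Clearview Trust.
Chain via Summit Media Ltd (R2): 67% × 49% = 32.83% of Clearview Trust.
Aggregating (R1): 10.8% + 8.32% + 32.83% = 51.95%.

51.95%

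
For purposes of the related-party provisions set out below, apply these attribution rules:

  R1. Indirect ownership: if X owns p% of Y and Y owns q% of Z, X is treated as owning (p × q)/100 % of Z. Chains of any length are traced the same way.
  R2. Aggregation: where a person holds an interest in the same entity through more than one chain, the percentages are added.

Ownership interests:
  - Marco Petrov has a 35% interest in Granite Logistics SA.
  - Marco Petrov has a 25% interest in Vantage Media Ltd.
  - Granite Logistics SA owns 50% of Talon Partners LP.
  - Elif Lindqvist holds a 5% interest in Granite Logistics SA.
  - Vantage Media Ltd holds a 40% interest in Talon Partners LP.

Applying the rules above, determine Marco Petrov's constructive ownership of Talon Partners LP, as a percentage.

27.5%

Chain via Vantage Media Ltd (R1): 25% × 40% = 10% of Talon Partners LP.
Chain via Granite Logistics SA (R1): 35% × 50% = 17.5% of Talon Partners LP.
Aggregating (R2): 10% + 17.5% = 27.5%.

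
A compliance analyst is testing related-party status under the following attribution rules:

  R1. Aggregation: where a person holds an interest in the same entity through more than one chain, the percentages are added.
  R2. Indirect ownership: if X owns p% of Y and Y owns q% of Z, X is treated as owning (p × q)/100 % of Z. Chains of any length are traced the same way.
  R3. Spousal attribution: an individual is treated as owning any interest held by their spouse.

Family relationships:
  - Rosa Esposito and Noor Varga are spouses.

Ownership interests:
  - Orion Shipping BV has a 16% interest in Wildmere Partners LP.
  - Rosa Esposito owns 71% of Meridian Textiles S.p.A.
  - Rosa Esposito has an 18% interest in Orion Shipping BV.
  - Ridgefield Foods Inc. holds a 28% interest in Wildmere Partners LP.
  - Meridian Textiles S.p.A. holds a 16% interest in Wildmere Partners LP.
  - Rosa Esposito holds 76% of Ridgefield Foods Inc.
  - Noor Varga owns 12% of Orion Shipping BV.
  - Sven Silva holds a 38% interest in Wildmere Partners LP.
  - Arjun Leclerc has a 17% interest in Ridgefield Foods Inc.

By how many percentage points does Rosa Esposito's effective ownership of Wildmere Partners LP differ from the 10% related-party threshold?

27.44

By spousal attribution (R3), Rosa Esposito is treated as also owning Noor Varga's interest in Orion Shipping BV, giving 18% + 12% = 30%.
Chain via Meridian Textiles S.p.A. (R2): 71% × 16% = 11.36% of Wildmere Partners LP.
Chain via Orion Shipping BV (R2): 30% × 16% = 4.8% of Wildmere Partners LP.
Chain via Ridgefield Foods Inc. (R2): 76% × 28% = 21.28% of Wildmere Partners LP.
Aggregating (R1): 11.36% + 4.8% + 21.28% = 37.44%.
37.44% exceeds the 10% threshold by 27.44 percentage points.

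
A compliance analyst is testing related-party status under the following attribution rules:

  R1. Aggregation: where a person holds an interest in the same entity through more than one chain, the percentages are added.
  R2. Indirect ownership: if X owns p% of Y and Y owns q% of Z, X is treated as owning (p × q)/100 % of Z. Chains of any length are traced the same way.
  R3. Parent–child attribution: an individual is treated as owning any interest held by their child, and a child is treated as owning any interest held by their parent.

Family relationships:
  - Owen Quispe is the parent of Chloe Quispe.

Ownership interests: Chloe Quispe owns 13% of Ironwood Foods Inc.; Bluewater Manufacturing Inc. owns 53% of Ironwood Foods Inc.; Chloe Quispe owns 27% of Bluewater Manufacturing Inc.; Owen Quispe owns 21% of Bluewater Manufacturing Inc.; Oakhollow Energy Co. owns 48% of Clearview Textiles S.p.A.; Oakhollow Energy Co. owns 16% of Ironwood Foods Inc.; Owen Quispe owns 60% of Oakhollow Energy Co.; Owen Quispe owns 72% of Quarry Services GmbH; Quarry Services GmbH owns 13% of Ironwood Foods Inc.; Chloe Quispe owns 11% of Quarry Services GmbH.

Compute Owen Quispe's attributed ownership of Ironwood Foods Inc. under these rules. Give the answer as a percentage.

58.83%

By parent–child attribution (R3), Owen Quispe is treated as also owning Chloe Quispe's interest in Quarry Services GmbH, giving 72% + 11% = 83%.
By parent–child attribution (R3), Owen Quispe is treated as also owning Chloe Quispe's interest in Bluewater Manufacturing Inc, giving 21% + 27% = 48%.
By parent–child attribution (R3), Owen Quispe is treated as owning Chloe Quispe's 13% interest in Ironwood Foods Inc.
Chain via Oakhollow Energy Co. (R2): 60% × 16% = 9.6% of Ironwood Foods Inc.
Chain via Quarry Services GmbH (R2): 83% × 13% = 10.79% of Ironwood Foods Inc.
Chain via Bluewater Manufacturing Inc. (R2): 48% × 53% = 25.44% of Ironwood Foods Inc.
Direct interest in Ironwood Foods Inc: 13%.
Aggregating (R1): 9.6% + 10.79% + 25.44% + 13% = 58.83%.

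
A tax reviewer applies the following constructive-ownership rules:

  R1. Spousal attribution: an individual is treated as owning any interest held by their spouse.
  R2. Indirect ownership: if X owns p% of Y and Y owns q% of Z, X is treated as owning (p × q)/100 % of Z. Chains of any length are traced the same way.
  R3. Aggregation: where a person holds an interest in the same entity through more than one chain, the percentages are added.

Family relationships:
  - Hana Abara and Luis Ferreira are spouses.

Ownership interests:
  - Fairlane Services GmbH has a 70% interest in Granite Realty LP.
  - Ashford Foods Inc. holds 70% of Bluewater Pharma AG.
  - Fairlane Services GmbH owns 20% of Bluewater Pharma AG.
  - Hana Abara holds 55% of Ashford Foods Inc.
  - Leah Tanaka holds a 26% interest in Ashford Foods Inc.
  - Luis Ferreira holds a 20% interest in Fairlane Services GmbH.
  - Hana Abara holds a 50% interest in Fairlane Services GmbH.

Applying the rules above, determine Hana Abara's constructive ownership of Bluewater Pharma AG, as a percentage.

52.5%

By spousal attribution (R1), Hana Abara is treated as also owning Luis Ferreira's interest in Fairlane Services GmbH, giving 50% + 20% = 70%.
Chain via Ashford Foods Inc. (R2): 55% × 70% = 38.5% of Bluewater Pharma AG.
Chain via Fairlane Services GmbH (R2): 70% × 20% = 14% of Bluewater Pharma AG.
Aggregating (R3): 38.5% + 14% = 52.5%.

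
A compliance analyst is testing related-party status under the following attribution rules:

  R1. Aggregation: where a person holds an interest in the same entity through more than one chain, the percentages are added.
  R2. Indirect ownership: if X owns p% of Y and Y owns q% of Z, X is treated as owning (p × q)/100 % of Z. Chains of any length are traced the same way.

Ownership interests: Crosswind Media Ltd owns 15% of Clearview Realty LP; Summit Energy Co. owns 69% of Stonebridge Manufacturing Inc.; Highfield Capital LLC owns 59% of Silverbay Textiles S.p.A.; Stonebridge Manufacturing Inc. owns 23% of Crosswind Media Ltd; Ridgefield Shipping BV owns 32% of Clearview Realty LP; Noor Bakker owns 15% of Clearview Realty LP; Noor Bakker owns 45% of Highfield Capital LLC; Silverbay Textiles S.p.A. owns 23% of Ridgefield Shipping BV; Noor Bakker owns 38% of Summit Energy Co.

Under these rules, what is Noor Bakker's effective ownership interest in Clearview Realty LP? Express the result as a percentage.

Chain via Highfield Capital LLC → Silverbay Textiles S.p.A. → Ridgefield Shipping BV (R2): 45% × 59% × 23% × 32% = 1.95408% of Clearview Realty LP.
Chain via Summit Energy Co. → Stonebridge Manufacturing Inc. → Crosswind Media Ltd (R2): 38% × 69% × 23% × 15% = 0.90459% of Clearview Realty LP.
Direct interest in Clearview Realty LP: 15%.
Aggregating (R1): 1.95408% + 0.90459% + 15% = 17.85867%.

17.85867%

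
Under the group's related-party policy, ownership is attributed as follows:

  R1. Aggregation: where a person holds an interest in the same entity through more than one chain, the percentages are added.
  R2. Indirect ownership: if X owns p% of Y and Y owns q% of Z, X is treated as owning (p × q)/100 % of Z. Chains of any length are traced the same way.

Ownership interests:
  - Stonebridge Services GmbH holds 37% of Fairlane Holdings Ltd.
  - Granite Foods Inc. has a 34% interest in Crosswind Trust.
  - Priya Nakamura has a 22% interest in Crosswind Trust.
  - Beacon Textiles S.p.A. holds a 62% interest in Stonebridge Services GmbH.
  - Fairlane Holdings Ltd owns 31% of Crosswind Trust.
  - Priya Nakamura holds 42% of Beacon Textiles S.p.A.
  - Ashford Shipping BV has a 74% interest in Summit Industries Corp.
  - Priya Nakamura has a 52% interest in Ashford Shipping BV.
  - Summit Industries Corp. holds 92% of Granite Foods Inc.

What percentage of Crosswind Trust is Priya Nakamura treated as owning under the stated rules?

Chain via Beacon Textiles S.p.A. → Stonebridge Services GmbH → Fairlane Holdings Ltd (R2): 42% × 62% × 37% × 31% = 2.986788% of Crosswind Trust.
Chain via Ashford Shipping BV → Summit Industries Corp. → Granite Foods Inc. (R2): 52% × 74% × 92% × 34% = 12.036544% of Crosswind Trust.
Direct interest in Crosswind Trust: 22%.
Aggregating (R1): 2.986788% + 12.036544% + 22% = 37.023332%.

37.023332%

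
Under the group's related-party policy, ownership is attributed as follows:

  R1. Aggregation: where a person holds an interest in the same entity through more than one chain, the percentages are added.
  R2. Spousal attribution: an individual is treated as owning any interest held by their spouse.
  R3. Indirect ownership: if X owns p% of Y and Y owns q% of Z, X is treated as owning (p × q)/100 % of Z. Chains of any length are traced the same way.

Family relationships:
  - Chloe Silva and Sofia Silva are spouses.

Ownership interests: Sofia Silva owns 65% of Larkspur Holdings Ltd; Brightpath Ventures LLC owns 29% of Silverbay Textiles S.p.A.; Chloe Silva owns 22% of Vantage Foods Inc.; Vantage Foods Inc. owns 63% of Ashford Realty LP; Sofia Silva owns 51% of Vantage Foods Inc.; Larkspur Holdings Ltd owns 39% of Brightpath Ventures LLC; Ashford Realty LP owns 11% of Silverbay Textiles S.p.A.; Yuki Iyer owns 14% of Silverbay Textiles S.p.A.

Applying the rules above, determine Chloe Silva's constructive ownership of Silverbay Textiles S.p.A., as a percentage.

By spousal attribution (R2), Chloe Silva is treated as also owning Sofia Silva's interest in Vantage Foods Inc, giving 22% + 51% = 73%.
By spousal attribution (R2), Chloe Silva is treated as owning Sofia Silva's 65% interest in Larkspur Holdings Ltd.
Chain via Vantage Foods Inc. → Ashford Realty LP (R3): 73% × 63% × 11% = 5.0589% of Silverbay Textiles S.p.A.
Chain via Larkspur Holdings Ltd → Brightpath Ventures LLC (R3): 65% × 39% × 29% = 7.3515% of Silverbay Textiles S.p.A.
Aggregating (R1): 5.0589% + 7.3515% = 12.4104%.

12.4104%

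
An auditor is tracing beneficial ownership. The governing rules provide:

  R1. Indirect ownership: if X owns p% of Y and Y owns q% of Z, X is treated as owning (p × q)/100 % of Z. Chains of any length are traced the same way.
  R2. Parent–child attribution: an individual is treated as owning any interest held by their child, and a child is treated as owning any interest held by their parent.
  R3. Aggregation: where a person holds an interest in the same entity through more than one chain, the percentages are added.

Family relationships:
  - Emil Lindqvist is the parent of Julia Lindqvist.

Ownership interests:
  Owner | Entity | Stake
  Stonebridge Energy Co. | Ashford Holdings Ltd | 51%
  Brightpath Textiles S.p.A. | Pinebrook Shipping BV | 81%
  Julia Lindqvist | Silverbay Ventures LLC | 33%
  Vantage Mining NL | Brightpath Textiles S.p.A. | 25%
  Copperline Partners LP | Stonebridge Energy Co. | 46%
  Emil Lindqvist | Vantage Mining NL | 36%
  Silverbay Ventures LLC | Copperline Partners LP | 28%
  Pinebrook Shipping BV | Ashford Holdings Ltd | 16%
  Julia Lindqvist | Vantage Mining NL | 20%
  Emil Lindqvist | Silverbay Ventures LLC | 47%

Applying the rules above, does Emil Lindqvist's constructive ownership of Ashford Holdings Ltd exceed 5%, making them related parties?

By parent–child attribution (R2), Emil Lindqvist is treated as also owning Julia Lindqvist's interest in Vantage Mining NL, giving 36% + 20% = 56%.
By parent–child attribution (R2), Emil Lindqvist is treated as also owning Julia Lindqvist's interest in Silverbay Ventures LLC, giving 47% + 33% = 80%.
Chain via Vantage Mining NL → Brightpath Textiles S.p.A. → Pinebrook Shipping BV (R1): 56% × 25% × 81% × 16% = 1.8144% of Ashford Holdings Ltd.
Chain via Silverbay Ventures LLC → Copperline Partners LP → Stonebridge Energy Co. (R1): 80% × 28% × 46% × 51% = 5.25504% of Ashford Holdings Ltd.
Aggregating (R3): 1.8144% + 5.25504% = 7.06944%.
7.06944% exceeds the 5% threshold, so Emil is a related party to Ashford Holdings Ltd.

Yes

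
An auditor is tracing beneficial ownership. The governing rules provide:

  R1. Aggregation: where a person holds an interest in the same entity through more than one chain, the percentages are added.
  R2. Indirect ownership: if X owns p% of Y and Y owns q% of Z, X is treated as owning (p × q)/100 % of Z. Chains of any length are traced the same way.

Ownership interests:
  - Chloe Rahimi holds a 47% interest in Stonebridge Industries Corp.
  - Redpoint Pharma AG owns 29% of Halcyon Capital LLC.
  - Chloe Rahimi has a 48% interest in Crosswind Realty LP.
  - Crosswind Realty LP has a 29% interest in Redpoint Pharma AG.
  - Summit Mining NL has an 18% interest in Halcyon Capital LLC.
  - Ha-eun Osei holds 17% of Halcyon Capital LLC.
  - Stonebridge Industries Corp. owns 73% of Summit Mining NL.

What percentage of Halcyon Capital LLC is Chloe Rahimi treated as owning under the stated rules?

10.2126%

Chain via Stonebridge Industries Corp. → Summit Mining NL (R2): 47% × 73% × 18% = 6.1758% of Halcyon Capital LLC.
Chain via Crosswind Realty LP → Redpoint Pharma AG (R2): 48% × 29% × 29% = 4.0368% of Halcyon Capital LLC.
Aggregating (R1): 6.1758% + 4.0368% = 10.2126%.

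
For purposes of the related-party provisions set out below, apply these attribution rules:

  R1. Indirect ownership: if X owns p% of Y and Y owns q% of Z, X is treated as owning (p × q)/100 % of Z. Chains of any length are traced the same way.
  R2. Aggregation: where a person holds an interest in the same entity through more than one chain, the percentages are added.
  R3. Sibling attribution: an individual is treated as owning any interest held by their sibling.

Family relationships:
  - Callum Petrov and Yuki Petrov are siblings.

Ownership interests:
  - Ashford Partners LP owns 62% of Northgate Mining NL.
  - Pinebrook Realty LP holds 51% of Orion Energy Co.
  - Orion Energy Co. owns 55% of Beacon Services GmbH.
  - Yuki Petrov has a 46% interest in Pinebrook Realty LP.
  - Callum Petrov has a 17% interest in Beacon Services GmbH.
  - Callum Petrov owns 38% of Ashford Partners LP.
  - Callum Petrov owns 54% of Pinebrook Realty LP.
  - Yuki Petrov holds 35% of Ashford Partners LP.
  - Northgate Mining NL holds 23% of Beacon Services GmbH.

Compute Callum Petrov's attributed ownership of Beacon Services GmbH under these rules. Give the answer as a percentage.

55.4598%

By sibling attribution (R3), Callum Petrov is treated as also owning Yuki Petrov's interest in Pinebrook Realty LP, giving 54% + 46% = 100%.
By sibling attribution (R3), Callum Petrov is treated as also owning Yuki Petrov's interest in Ashford Partners LP, giving 38% + 35% = 73%.
Chain via Pinebrook Realty LP → Orion Energy Co. (R1): 100% × 51% × 55% = 28.05% of Beacon Services GmbH.
Chain via Ashford Partners LP → Northgate Mining NL (R1): 73% × 62% × 23% = 10.4098% of Beacon Services GmbH.
Direct interest in Beacon Services GmbH: 17%.
Aggregating (R2): 28.05% + 10.4098% + 17% = 55.4598%.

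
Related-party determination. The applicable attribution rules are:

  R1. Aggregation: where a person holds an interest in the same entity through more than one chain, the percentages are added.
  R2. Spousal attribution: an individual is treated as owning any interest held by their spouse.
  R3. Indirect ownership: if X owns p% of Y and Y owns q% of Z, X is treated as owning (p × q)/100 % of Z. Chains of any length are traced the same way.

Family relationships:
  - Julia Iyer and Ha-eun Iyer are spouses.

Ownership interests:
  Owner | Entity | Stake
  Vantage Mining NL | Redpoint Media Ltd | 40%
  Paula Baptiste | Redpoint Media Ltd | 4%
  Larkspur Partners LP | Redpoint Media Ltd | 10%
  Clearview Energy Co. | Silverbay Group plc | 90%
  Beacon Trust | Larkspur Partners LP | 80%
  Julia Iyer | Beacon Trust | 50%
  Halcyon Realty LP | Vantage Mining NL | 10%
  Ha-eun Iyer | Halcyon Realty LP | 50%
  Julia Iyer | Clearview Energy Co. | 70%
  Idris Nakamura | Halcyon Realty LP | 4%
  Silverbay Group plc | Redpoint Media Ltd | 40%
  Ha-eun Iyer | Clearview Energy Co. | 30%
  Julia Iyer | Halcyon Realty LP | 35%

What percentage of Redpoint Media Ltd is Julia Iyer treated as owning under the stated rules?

43.4%

By spousal attribution (R2), Julia Iyer is treated as also owning Ha-eun Iyer's interest in Halcyon Realty LP, giving 35% + 50% = 85%.
By spousal attribution (R2), Julia Iyer is treated as also owning Ha-eun Iyer's interest in Clearview Energy Co, giving 70% + 30% = 100%.
Chain via Halcyon Realty LP → Vantage Mining NL (R3): 85% × 10% × 40% = 3.4% of Redpoint Media Ltd.
Chain via Clearview Energy Co. → Silverbay Group plc (R3): 100% × 90% × 40% = 36% of Redpoint Media Ltd.
Chain via Beacon Trust → Larkspur Partners LP (R3): 50% × 80% × 10% = 4% of Redpoint Media Ltd.
Aggregating (R1): 3.4% + 36% + 4% = 43.4%.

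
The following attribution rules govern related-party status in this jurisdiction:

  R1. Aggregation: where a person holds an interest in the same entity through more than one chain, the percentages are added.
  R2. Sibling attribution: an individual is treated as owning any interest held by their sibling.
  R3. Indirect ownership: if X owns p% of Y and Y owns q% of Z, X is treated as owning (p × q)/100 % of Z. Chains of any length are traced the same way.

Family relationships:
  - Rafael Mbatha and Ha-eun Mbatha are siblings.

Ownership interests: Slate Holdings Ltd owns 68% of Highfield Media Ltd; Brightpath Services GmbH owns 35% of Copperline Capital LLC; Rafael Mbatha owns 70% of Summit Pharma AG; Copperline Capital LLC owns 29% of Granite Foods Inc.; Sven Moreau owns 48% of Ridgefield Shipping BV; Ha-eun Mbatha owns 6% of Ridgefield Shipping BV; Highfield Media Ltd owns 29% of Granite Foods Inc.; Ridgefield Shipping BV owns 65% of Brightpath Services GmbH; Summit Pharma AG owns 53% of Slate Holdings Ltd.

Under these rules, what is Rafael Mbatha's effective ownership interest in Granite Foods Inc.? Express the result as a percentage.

By sibling attribution (R2), Rafael Mbatha is treated as owning Ha-eun Mbatha's 6% interest in Ridgefield Shipping BV.
Chain via Summit Pharma AG → Slate Holdings Ltd → Highfield Media Ltd (R3): 70% × 53% × 68% × 29% = 7.31612% of Granite Foods Inc.
Chain via Ridgefield Shipping BV → Brightpath Services GmbH → Copperline Capital LLC (R3): 6% × 65% × 35% × 29% = 0.39585% of Granite Foods Inc.
Aggregating (R1): 7.31612% + 0.39585% = 7.71197%.

7.71197%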